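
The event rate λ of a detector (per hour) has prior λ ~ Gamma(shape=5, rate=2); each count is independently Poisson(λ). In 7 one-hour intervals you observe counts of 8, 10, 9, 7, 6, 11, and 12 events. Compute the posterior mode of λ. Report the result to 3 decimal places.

λ̂_MAP = 7.444

Σxᵢ = 8+10+9+7+6+11+12 = 63, with n = 7.
Posterior ∝ λ^4e^(−2λ) · λ^63e^(−7λ) = λ^67e^(−9λ), i.e. Gamma(shape=68, rate=9).
The mode of a Gamma(a, b) with a ≥ 1 (shape–rate) is (a−1)/b = 67/9 ≈ 7.444.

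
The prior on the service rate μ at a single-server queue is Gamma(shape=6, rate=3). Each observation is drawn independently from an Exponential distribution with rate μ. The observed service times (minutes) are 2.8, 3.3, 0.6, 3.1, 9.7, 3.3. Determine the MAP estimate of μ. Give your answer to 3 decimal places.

The Exponential(rate=μ) likelihood is ∝ μ^n e^(−μΣtᵢ). Here n = 6 and Σtᵢ = 2.8 + 3.3 + 0.6 + 3.1 + 9.7 + 3.3 = 22.8.
Posterior ∝ μ^5e^(−3μ) · μ^6e^(−22.8μ) = μ^11e^(−25.8μ), i.e. Gamma(12, 25.8).
Mode = (a−1)/b = 11/25.8 ≈ 0.426.

μ̂_MAP = 0.426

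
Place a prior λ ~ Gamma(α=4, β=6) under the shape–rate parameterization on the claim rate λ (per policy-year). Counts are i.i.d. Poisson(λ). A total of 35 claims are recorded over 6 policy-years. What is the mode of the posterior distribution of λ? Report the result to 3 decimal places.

Σxᵢ = 35, n = 6.
Posterior ∝ λ^3e^(−6λ) · λ^35e^(−6λ) = λ^38e^(−12λ), i.e. Gamma(shape=39, rate=12).
The mode of a Gamma(a, b) with a ≥ 1 (shape–rate) is (a−1)/b = 38/12 ≈ 3.167.

λ̂_MAP = 3.167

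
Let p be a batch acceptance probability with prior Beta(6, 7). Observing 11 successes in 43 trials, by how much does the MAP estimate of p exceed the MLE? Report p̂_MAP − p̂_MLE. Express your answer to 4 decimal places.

MAP − MLE = 0.0405

Posterior is Beta(17, 39); MAP = (17−1)/(56−2) = 16/54 ≈ 0.29630.
MLE ignores the prior: p̂_MLE = k/n = 11/43 ≈ 0.25581.
Difference = 16/54 − 11/43 = 47/1161 ≈ 0.0405.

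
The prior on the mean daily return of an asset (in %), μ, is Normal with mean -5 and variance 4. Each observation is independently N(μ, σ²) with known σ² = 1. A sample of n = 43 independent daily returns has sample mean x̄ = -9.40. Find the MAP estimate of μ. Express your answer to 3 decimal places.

μ̂_MAP = -9.375

n = 43, x̄ = -9.40.
For a Normal prior and Normal likelihood with known variance, the posterior is Normal; its mode equals its mean, the precision-weighted average.
Prior precision 1/σ₀² = 1/4 = 0.25; data precision n/σ² = 43/1 = 43.
μ̂ = (0.25·(-5) + 43·(-9.4)) / (0.25 + 43) = (-405.45)/43.25 = -8109/865 ≈ -9.375.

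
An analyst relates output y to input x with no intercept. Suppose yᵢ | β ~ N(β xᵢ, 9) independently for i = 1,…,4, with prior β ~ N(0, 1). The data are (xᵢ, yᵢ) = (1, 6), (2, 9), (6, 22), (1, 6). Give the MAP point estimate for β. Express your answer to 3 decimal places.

log p(β | y) = −Σ(yᵢ − βxᵢ)²/(2·9) − β²/(2·1) + const.
Setting the derivative to zero: Σxᵢ(yᵢ − βxᵢ)/9 − β/1 = 0, so β = Σxᵢyᵢ / (Σxᵢ² + σ²/τ²).
Σxᵢyᵢ = 1·6 + 2·9 + 6·22 + 1·6 = 162; Σxᵢ² = 42; σ²/τ² = 9.
β̂_MAP = 162 / (42 + 9) = 162/51 ≈ 3.176.

β̂_MAP = 3.176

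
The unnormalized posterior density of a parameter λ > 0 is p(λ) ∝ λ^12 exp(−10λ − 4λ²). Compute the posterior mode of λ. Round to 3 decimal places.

λ̂_MAP = 0.750

ℓ'(λ) = 12/λ − 10 − 8λ. Setting this to zero and multiplying by λ: 8λ² + 10λ − 12 = 0.
λ = (−10 + √(10² + 4·8·12)) / (2·8) = (−10 + √484) / 16 = (−10 + 22)/16 = 3/4.
ℓ''(λ) = −12/λ² − 8 < 0, confirming a maximum.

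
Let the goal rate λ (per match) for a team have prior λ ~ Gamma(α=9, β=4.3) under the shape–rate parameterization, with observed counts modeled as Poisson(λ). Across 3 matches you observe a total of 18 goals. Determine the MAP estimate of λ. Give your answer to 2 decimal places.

λ̂_MAP = 3.56

Σxᵢ = 18, n = 3.
Posterior ∝ λ^8e^(−4.3λ) · λ^18e^(−3λ) = λ^26e^(−7.3λ), i.e. Gamma(shape=27, rate=7.3).
The mode of a Gamma(a, b) with a ≥ 1 (shape–rate) is (a−1)/b = 26/7.3 ≈ 3.56.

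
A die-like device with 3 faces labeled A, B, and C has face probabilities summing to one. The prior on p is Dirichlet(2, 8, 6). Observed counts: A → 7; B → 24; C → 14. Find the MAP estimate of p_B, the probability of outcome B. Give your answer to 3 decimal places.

MAP estimate of p_B = 0.534

The posterior is Dirichlet(αᵢ + nᵢ) = Dirichlet(9, 32, 20).
For a Dirichlet(a₁,…,a_K) with all aᵢ > 1, the mode has j-th component (aⱼ − 1)/(Σaᵢ − K).
Here Σaᵢ = 61 and K = 3, so p_B = (32 − 1)/(61 − 3) = 31/58 ≈ 0.534.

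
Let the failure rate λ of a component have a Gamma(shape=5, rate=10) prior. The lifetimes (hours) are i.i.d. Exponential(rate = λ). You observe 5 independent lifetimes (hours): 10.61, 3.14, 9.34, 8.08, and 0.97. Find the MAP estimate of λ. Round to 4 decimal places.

λ̂_MAP = 0.2136

The Exponential(rate=λ) likelihood is ∝ λ^n e^(−λΣtᵢ). Here n = 5 and Σtᵢ = 10.61 + 3.14 + 9.34 + 8.08 + 0.97 = 32.14.
Posterior ∝ λ^4e^(−10λ) · λ^5e^(−32.14λ) = λ^9e^(−42.14λ), i.e. Gamma(10, 42.14).
Mode = (a−1)/b = 9/42.14 ≈ 0.2136.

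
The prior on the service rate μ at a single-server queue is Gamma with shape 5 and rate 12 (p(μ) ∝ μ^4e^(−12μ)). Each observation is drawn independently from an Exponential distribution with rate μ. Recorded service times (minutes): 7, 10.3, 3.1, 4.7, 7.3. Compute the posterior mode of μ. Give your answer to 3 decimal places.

The Exponential(rate=μ) likelihood is ∝ μ^n e^(−μΣtᵢ). Here n = 5 and Σtᵢ = 7 + 10.3 + 3.1 + 4.7 + 7.3 = 32.4.
Posterior ∝ μ^4e^(−12μ) · μ^5e^(−32.4μ) = μ^9e^(−44.4μ), i.e. Gamma(10, 44.4).
Mode = (a−1)/b = 9/44.4 ≈ 0.203.

μ̂_MAP = 0.203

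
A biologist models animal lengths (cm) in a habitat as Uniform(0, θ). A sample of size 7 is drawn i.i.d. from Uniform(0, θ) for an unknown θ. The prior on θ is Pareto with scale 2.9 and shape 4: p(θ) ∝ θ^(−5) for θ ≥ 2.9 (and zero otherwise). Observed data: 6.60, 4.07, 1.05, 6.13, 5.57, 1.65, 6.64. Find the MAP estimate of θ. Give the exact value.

θ̂_MAP = 6.64

The Uniform(0, θ) likelihood is θ^(−n) for θ ≥ max(xᵢ), zero otherwise. Here max(xᵢ) = 6.64.
Posterior ∝ θ^(−5) · θ^(−7) = θ^(−12) on θ ≥ max(2.9, 6.64) = 6.64.
This density is strictly decreasing in θ, so the posterior mode lies at the lower boundary of the support.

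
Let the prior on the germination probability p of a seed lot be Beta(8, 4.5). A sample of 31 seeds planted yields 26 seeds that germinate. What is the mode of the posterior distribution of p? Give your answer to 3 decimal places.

Prior: Beta(8, 4.5).
Data: 26 successes in 31 trials. The binomial likelihood contributes p^26(1−p)^5, so the posterior is Beta(8+26, 4.5+5) = Beta(34, 9.5).
For Beta(a, b) with a, b > 1 the mode is (a−1)/(a+b−2) = 33/41.5 ≈ 0.795.

p̂_MAP = 0.795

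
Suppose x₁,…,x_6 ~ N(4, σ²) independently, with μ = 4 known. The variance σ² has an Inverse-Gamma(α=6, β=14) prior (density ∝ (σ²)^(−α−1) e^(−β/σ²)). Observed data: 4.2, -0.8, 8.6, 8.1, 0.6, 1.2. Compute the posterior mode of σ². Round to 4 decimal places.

Sum of squared deviations about the known mean: SS = (4.2−4)² + (-0.8−4)² + (8.6−4)² + (8.1−4)² + (0.6−4)² + (1.2−4)² = 80.45.
The Normal likelihood contributes (σ²)^(−n/2) exp(−SS/(2σ²)), so the posterior is Inverse-Gamma(α + n/2, β + SS/2) = Inverse-Gamma(9, 54.225).
The mode of Inverse-Gamma(a, b) is b/(a+1) = 54.225/10 ≈ 5.4225.

σ̂²_MAP = 5.4225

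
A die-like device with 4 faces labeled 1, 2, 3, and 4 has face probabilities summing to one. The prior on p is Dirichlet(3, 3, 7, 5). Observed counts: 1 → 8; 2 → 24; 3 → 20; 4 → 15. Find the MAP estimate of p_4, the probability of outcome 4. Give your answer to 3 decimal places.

The posterior is Dirichlet(αᵢ + nᵢ) = Dirichlet(11, 27, 27, 20).
For a Dirichlet(a₁,…,a_K) with all aᵢ > 1, the mode has j-th component (aⱼ − 1)/(Σaᵢ − K).
Here Σaᵢ = 85 and K = 4, so p_4 = (20 − 1)/(85 − 4) = 19/81 ≈ 0.235.

MAP estimate: 0.235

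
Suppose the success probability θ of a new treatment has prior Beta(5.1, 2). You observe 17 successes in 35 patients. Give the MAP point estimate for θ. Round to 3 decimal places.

θ̂_MAP = 0.526

Prior: Beta(5.1, 2).
Data: 17 successes in 35 trials. The binomial likelihood contributes θ^17(1−θ)^18, so the posterior is Beta(5.1+17, 2+18) = Beta(22.1, 20).
For Beta(a, b) with a, b > 1 the mode is (a−1)/(a+b−2) = 21.1/40.1 ≈ 0.526.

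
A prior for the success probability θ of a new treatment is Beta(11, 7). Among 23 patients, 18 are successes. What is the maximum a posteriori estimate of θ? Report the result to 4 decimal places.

Prior: Beta(11, 7).
Data: 18 successes in 23 trials. The binomial likelihood contributes θ^18(1−θ)^5, so the posterior is Beta(11+18, 7+5) = Beta(29, 12).
For Beta(a, b) with a, b > 1 the mode is (a−1)/(a+b−2) = 28/39 ≈ 0.7179.

θ̂_MAP = 0.7179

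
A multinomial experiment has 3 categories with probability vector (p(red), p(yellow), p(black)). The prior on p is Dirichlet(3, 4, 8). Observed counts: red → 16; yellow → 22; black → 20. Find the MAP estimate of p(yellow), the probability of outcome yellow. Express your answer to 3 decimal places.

MAP estimate of p(yellow) = 0.357

The posterior is Dirichlet(αᵢ + nᵢ) = Dirichlet(19, 26, 28).
For a Dirichlet(a₁,…,a_K) with all aᵢ > 1, the mode has j-th component (aⱼ − 1)/(Σaᵢ − K).
Here Σaᵢ = 73 and K = 3, so p(yellow) = (26 − 1)/(73 − 3) = 25/70 ≈ 0.357.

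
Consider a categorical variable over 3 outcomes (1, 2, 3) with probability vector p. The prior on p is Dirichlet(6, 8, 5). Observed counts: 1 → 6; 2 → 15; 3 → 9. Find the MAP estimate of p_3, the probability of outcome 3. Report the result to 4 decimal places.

The posterior is Dirichlet(αᵢ + nᵢ) = Dirichlet(12, 23, 14).
For a Dirichlet(a₁,…,a_K) with all aᵢ > 1, the mode has j-th component (aⱼ − 1)/(Σaᵢ − K).
Here Σaᵢ = 49 and K = 3, so p_3 = (14 − 1)/(49 − 3) = 13/46 ≈ 0.2826.

MAP estimate: 0.2826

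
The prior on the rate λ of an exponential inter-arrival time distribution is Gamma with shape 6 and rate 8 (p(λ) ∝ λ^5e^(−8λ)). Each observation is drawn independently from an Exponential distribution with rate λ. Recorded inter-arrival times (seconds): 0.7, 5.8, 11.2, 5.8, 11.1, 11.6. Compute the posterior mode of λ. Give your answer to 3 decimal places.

λ̂_MAP = 0.203

The Exponential(rate=λ) likelihood is ∝ λ^n e^(−λΣtᵢ). Here n = 6 and Σtᵢ = 0.7 + 5.8 + 11.2 + 5.8 + 11.1 + 11.6 = 46.2.
Posterior ∝ λ^5e^(−8λ) · λ^6e^(−46.2λ) = λ^11e^(−54.2λ), i.e. Gamma(12, 54.2).
Mode = (a−1)/b = 11/54.2 ≈ 0.203.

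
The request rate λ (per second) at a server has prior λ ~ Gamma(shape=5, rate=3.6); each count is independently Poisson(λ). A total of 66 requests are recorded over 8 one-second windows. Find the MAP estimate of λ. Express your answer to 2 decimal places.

Σxᵢ = 66, n = 8.
Posterior ∝ λ^4e^(−3.6λ) · λ^66e^(−8λ) = λ^70e^(−11.6λ), i.e. Gamma(shape=71, rate=11.6).
The mode of a Gamma(a, b) with a ≥ 1 (shape–rate) is (a−1)/b = 70/11.6 ≈ 6.03.

λ̂_MAP = 6.03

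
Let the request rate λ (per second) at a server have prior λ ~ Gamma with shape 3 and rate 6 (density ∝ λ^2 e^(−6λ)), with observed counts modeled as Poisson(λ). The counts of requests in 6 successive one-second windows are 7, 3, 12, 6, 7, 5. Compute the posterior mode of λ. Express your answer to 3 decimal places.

λ̂_MAP = 3.500

Σxᵢ = 7+3+12+6+7+5 = 40, with n = 6.
Posterior ∝ λ^2e^(−6λ) · λ^40e^(−6λ) = λ^42e^(−12λ), i.e. Gamma(shape=43, rate=12).
The mode of a Gamma(a, b) with a ≥ 1 (shape–rate) is (a−1)/b = 42/12 ≈ 3.500.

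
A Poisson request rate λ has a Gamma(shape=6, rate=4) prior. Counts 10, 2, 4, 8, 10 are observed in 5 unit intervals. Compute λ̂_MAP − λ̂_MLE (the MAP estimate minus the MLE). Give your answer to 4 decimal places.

Σxᵢ = 34. Posterior is Gamma(40, 9); MAP = (40−1)/9 = 39/9 ≈ 4.33333.
MLE = x̄ = 34/5 ≈ 6.80000.
Difference = 39/9 − 34/5 = -37/15 ≈ -2.4667.

MAP − MLE = -2.4667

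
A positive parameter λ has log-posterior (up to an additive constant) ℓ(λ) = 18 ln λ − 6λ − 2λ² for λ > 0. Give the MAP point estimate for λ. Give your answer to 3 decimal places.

ℓ'(λ) = 18/λ − 6 − 4λ. Setting this to zero and multiplying by λ: 4λ² + 6λ − 18 = 0.
λ = (−6 + √(6² + 4·4·18)) / (2·4) = (−6 + √324) / 8 = (−6 + 18)/8 = 3/2.
ℓ''(λ) = −18/λ² − 4 < 0, confirming a maximum.

λ̂_MAP = 1.500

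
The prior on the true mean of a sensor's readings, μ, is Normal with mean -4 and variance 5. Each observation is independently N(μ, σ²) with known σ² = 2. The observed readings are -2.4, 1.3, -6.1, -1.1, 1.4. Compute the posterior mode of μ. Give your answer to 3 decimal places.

n = 5; x̄ = ((-2.4) + 1.3 + (-6.1) + (-1.1) + 1.4)/5 = -6.9/5 = -1.38.
For a Normal prior and Normal likelihood with known variance, the posterior is Normal; its mode equals its mean, the precision-weighted average.
Prior precision 1/σ₀² = 1/5 = 0.2; data precision n/σ² = 5/2 = 2.5.
μ̂ = (0.2·(-4) + 2.5·(-1.38)) / (0.2 + 2.5) = (-4.25)/2.7 = -85/54 ≈ -1.574.

μ̂_MAP = -1.574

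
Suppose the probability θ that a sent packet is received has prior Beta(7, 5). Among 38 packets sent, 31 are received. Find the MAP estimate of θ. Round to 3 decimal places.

θ̂_MAP = 0.771

Prior: Beta(7, 5).
Data: 31 successes in 38 trials. The binomial likelihood contributes θ^31(1−θ)^7, so the posterior is Beta(7+31, 5+7) = Beta(38, 12).
For Beta(a, b) with a, b > 1 the mode is (a−1)/(a+b−2) = 37/48 ≈ 0.771.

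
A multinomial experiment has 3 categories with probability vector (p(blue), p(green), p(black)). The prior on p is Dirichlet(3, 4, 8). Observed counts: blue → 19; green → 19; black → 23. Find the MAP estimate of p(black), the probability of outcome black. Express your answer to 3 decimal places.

MAP estimate of p(black) = 0.411

The posterior is Dirichlet(αᵢ + nᵢ) = Dirichlet(22, 23, 31).
For a Dirichlet(a₁,…,a_K) with all aᵢ > 1, the mode has j-th component (aⱼ − 1)/(Σaᵢ − K).
Here Σaᵢ = 76 and K = 3, so p(black) = (31 − 1)/(76 − 3) = 30/73 ≈ 0.411.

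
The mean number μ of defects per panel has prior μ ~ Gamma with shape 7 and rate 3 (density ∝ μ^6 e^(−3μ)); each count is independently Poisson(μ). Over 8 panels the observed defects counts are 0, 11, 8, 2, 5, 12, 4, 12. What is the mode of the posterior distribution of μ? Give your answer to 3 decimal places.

Σxᵢ = 0+11+8+2+5+12+4+12 = 54, with n = 8.
Posterior ∝ μ^6e^(−3μ) · μ^54e^(−8μ) = μ^60e^(−11μ), i.e. Gamma(shape=61, rate=11).
The mode of a Gamma(a, b) with a ≥ 1 (shape–rate) is (a−1)/b = 60/11 ≈ 5.455.

μ̂_MAP = 5.455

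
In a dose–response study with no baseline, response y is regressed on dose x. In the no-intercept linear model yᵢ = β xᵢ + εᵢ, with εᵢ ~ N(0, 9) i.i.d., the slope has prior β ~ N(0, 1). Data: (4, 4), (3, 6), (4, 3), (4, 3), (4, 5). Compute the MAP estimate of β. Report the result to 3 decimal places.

β̂_MAP = 0.951

log p(β | y) = −Σ(yᵢ − βxᵢ)²/(2·9) − β²/(2·1) + const.
Setting the derivative to zero: Σxᵢ(yᵢ − βxᵢ)/9 − β/1 = 0, so β = Σxᵢyᵢ / (Σxᵢ² + σ²/τ²).
Σxᵢyᵢ = 4·4 + 3·6 + 4·3 + 4·3 + 4·5 = 78; Σxᵢ² = 73; σ²/τ² = 9.
β̂_MAP = 78 / (73 + 9) = 78/82 ≈ 0.951.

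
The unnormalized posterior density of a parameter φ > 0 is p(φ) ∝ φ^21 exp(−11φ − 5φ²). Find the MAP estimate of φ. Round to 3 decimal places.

ℓ'(φ) = 21/φ − 11 − 10φ. Setting this to zero and multiplying by φ: 10φ² + 11φ − 21 = 0.
φ = (−11 + √(11² + 4·10·21)) / (2·10) = (−11 + √961) / 20 = (−11 + 31)/20 = 1.
ℓ''(φ) = −21/φ² − 10 < 0, confirming a maximum.

φ̂_MAP = 1.000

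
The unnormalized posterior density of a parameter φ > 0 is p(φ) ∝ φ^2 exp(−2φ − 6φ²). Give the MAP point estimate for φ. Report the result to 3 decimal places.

φ̂_MAP = 0.333

ℓ'(φ) = 2/φ − 2 − 12φ. Setting this to zero and multiplying by φ: 12φ² + 2φ − 2 = 0.
φ = (−2 + √(2² + 4·12·2)) / (2·12) = (−2 + √100) / 24 = (−2 + 10)/24 = 1/3.
ℓ''(φ) = −2/φ² − 12 < 0, confirming a maximum.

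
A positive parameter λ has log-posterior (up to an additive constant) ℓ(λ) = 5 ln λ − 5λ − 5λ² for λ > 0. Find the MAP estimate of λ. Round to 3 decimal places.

λ̂_MAP = 0.500

ℓ'(λ) = 5/λ − 5 − 10λ. Setting this to zero and multiplying by λ: 10λ² + 5λ − 5 = 0.
λ = (−5 + √(5² + 4·10·5)) / (2·10) = (−5 + √225) / 20 = (−5 + 15)/20 = 1/2.
ℓ''(λ) = −5/λ² − 10 < 0, confirming a maximum.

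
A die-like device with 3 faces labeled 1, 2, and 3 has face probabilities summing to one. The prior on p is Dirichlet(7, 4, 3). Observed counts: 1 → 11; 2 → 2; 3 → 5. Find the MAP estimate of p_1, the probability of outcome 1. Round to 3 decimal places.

The posterior is Dirichlet(αᵢ + nᵢ) = Dirichlet(18, 6, 8).
For a Dirichlet(a₁,…,a_K) with all aᵢ > 1, the mode has j-th component (aⱼ − 1)/(Σaᵢ − K).
Here Σaᵢ = 32 and K = 3, so p_1 = (18 − 1)/(32 − 3) = 17/29 ≈ 0.586.

MAP estimate: 0.586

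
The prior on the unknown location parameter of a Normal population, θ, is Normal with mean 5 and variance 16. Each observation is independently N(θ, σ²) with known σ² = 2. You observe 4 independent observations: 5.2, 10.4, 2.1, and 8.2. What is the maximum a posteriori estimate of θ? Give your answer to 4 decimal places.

n = 4; x̄ = (5.2 + 10.4 + 2.1 + 8.2)/4 = 25.9/4 = 6.475.
For a Normal prior and Normal likelihood with known variance, the posterior is Normal; its mode equals its mean, the precision-weighted average.
Prior precision 1/σ₀² = 1/16 = 0.0625; data precision n/σ² = 4/2 = 2.
θ̂ = (0.0625·5 + 2·6.475) / (0.0625 + 2) = 13.2625/2.0625 = 1061/165 ≈ 6.4303.

θ̂_MAP = 6.4303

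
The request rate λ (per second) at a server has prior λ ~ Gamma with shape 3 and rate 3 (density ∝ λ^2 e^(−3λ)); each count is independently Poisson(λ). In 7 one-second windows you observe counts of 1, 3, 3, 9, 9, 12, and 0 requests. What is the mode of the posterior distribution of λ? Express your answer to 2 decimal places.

Σxᵢ = 1+3+3+9+9+12+0 = 37, with n = 7.
Posterior ∝ λ^2e^(−3λ) · λ^37e^(−7λ) = λ^39e^(−10λ), i.e. Gamma(shape=40, rate=10).
The mode of a Gamma(a, b) with a ≥ 1 (shape–rate) is (a−1)/b = 39/10 ≈ 3.90.

λ̂_MAP = 3.90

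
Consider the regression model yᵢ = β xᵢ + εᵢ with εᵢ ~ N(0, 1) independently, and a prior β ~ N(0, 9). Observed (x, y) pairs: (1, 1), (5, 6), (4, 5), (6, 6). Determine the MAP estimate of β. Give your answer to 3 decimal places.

β̂_MAP = 1.114

log p(β | y) = −Σ(yᵢ − βxᵢ)²/(2·1) − β²/(2·9) + const.
Setting the derivative to zero: Σxᵢ(yᵢ − βxᵢ)/1 − β/9 = 0, so β = Σxᵢyᵢ / (Σxᵢ² + σ²/τ²).
Σxᵢyᵢ = 1·1 + 5·6 + 4·5 + 6·6 = 87; Σxᵢ² = 78; σ²/τ² = 1/9.
β̂_MAP = 87 / (78 + 1/9) = 87/(703/9) = 783/703 ≈ 1.114.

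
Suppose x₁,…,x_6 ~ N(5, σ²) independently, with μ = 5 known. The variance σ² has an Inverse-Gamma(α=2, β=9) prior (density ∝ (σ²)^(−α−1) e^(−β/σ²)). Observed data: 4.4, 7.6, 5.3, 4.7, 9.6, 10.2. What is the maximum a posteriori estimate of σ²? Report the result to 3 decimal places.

Sum of squared deviations about the known mean: SS = (4.4−5)² + (7.6−5)² + (5.3−5)² + (4.7−5)² + (9.6−5)² + (10.2−5)² = 55.5.
The Normal likelihood contributes (σ²)^(−n/2) exp(−SS/(2σ²)), so the posterior is Inverse-Gamma(α + n/2, β + SS/2) = Inverse-Gamma(5, 36.75).
The mode of Inverse-Gamma(a, b) is b/(a+1) = 36.75/6 ≈ 6.125.

σ̂²_MAP = 6.125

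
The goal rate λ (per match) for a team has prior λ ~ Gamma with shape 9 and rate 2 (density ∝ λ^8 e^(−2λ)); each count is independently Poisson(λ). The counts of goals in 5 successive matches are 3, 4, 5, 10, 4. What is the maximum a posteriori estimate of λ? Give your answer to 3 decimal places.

λ̂_MAP = 4.857

Σxᵢ = 3+4+5+10+4 = 26, with n = 5.
Posterior ∝ λ^8e^(−2λ) · λ^26e^(−5λ) = λ^34e^(−7λ), i.e. Gamma(shape=35, rate=7).
The mode of a Gamma(a, b) with a ≥ 1 (shape–rate) is (a−1)/b = 34/7 ≈ 4.857.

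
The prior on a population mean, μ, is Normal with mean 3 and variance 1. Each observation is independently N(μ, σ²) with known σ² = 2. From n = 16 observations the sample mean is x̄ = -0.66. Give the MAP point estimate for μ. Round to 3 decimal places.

n = 16, x̄ = -0.66.
For a Normal prior and Normal likelihood with known variance, the posterior is Normal; its mode equals its mean, the precision-weighted average.
Prior precision 1/σ₀² = 1/1 = 1; data precision n/σ² = 16/2 = 8.
μ̂ = (1·3 + 8·(-0.66)) / (1 + 8) = (-2.28)/9 = -19/75 ≈ -0.253.

μ̂_MAP = -0.253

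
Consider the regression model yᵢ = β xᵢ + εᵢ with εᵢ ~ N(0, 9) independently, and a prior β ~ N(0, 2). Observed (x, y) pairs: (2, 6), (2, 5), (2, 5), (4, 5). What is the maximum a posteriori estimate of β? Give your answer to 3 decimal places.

β̂_MAP = 1.600

log p(β | y) = −Σ(yᵢ − βxᵢ)²/(2·9) − β²/(2·2) + const.
Setting the derivative to zero: Σxᵢ(yᵢ − βxᵢ)/9 − β/2 = 0, so β = Σxᵢyᵢ / (Σxᵢ² + σ²/τ²).
Σxᵢyᵢ = 2·6 + 2·5 + 2·5 + 4·5 = 52; Σxᵢ² = 28; σ²/τ² = 4.5.
β̂_MAP = 52 / (28 + 4.5) = 52/32.5 ≈ 1.600.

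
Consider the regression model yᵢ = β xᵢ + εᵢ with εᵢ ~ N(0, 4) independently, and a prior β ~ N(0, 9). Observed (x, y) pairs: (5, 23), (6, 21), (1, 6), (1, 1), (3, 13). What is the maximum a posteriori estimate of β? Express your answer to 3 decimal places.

log p(β | y) = −Σ(yᵢ − βxᵢ)²/(2·4) − β²/(2·9) + const.
Setting the derivative to zero: Σxᵢ(yᵢ − βxᵢ)/4 − β/9 = 0, so β = Σxᵢyᵢ / (Σxᵢ² + σ²/τ²).
Σxᵢyᵢ = 5·23 + 6·21 + 1·6 + 1·1 + 3·13 = 287; Σxᵢ² = 72; σ²/τ² = 4/9.
β̂_MAP = 287 / (72 + 4/9) = 287/(652/9) = 2583/652 ≈ 3.962.

β̂_MAP = 3.962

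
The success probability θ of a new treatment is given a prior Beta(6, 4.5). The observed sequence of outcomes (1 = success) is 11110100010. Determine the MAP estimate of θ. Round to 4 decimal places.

Prior: Beta(6, 4.5).
Data: 6 successes in 11 trials (from the sequence). The binomial likelihood contributes θ^6(1−θ)^5, so the posterior is Beta(6+6, 4.5+5) = Beta(12, 9.5).
For Beta(a, b) with a, b > 1 the mode is (a−1)/(a+b−2) = 11/19.5 ≈ 0.5641.

θ̂_MAP = 0.5641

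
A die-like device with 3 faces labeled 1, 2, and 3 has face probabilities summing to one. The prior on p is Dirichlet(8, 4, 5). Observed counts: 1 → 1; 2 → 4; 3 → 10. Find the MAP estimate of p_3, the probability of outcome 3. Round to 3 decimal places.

The posterior is Dirichlet(αᵢ + nᵢ) = Dirichlet(9, 8, 15).
For a Dirichlet(a₁,…,a_K) with all aᵢ > 1, the mode has j-th component (aⱼ − 1)/(Σaᵢ − K).
Here Σaᵢ = 32 and K = 3, so p_3 = (15 − 1)/(32 − 3) = 14/29 ≈ 0.483.

MAP estimate: 0.483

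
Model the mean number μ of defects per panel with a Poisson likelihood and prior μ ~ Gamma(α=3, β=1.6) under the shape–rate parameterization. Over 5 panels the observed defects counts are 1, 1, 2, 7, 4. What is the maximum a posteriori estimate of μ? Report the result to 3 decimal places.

μ̂_MAP = 2.576

Σxᵢ = 1+1+2+7+4 = 15, with n = 5.
Posterior ∝ μ^2e^(−1.6μ) · μ^15e^(−5μ) = μ^17e^(−6.6μ), i.e. Gamma(shape=18, rate=6.6).
The mode of a Gamma(a, b) with a ≥ 1 (shape–rate) is (a−1)/b = 17/6.6 ≈ 2.576.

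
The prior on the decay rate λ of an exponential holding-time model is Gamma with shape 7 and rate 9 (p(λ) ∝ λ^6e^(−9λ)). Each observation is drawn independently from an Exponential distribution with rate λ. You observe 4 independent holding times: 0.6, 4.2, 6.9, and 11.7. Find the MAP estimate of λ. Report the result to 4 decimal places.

λ̂_MAP = 0.3086

The Exponential(rate=λ) likelihood is ∝ λ^n e^(−λΣtᵢ). Here n = 4 and Σtᵢ = 0.6 + 4.2 + 6.9 + 11.7 = 23.4.
Posterior ∝ λ^6e^(−9λ) · λ^4e^(−23.4λ) = λ^10e^(−32.4λ), i.e. Gamma(11, 32.4).
Mode = (a−1)/b = 10/32.4 ≈ 0.3086.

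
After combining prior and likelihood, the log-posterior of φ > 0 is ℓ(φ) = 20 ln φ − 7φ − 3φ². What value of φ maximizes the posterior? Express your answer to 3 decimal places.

φ̂_MAP = 1.333

ℓ'(φ) = 20/φ − 7 − 6φ. Setting this to zero and multiplying by φ: 6φ² + 7φ − 20 = 0.
φ = (−7 + √(7² + 4·6·20)) / (2·6) = (−7 + √529) / 12 = (−7 + 23)/12 = 4/3.
ℓ''(φ) = −20/φ² − 6 < 0, confirming a maximum.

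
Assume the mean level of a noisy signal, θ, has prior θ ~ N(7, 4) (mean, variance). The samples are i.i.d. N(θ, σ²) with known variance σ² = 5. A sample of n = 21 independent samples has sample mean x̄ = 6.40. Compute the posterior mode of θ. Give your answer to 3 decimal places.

n = 21, x̄ = 6.40.
For a Normal prior and Normal likelihood with known variance, the posterior is Normal; its mode equals its mean, the precision-weighted average.
Prior precision 1/σ₀² = 1/4 = 0.25; data precision n/σ² = 21/5 = 4.2.
θ̂ = (0.25·7 + 4.2·6.4) / (0.25 + 4.2) = 28.63/4.45 = 2863/445 ≈ 6.434.

θ̂_MAP = 6.434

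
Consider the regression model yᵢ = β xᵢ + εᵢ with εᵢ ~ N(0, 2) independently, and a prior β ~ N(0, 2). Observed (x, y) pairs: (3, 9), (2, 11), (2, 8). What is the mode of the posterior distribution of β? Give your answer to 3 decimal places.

log p(β | y) = −Σ(yᵢ − βxᵢ)²/(2·2) − β²/(2·2) + const.
Setting the derivative to zero: Σxᵢ(yᵢ − βxᵢ)/2 − β/2 = 0, so β = Σxᵢyᵢ / (Σxᵢ² + σ²/τ²).
Σxᵢyᵢ = 3·9 + 2·11 + 2·8 = 65; Σxᵢ² = 17; σ²/τ² = 1.
β̂_MAP = 65 / (17 + 1) = 65/18 ≈ 3.611.

β̂_MAP = 3.611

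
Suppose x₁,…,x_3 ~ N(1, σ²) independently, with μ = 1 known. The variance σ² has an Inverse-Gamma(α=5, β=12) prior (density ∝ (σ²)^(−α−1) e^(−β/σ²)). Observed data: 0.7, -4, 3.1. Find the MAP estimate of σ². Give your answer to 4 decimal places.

σ̂²_MAP = 3.5667

Sum of squared deviations about the known mean: SS = (0.7−1)² + (-4−1)² + (3.1−1)² = 29.5.
The Normal likelihood contributes (σ²)^(−n/2) exp(−SS/(2σ²)), so the posterior is Inverse-Gamma(α + n/2, β + SS/2) = Inverse-Gamma(6.5, 26.75).
The mode of Inverse-Gamma(a, b) is b/(a+1) = 26.75/7.5 ≈ 3.5667.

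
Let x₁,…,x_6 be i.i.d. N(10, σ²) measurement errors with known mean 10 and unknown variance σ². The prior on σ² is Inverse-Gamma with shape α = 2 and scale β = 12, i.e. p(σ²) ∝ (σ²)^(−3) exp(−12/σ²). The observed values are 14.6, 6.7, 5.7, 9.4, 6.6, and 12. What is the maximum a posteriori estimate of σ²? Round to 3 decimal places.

Sum of squared deviations about the known mean: SS = (14.6−10)² + (6.7−10)² + (5.7−10)² + (9.4−10)² + (6.6−10)² + (12−10)² = 66.46.
The Normal likelihood contributes (σ²)^(−n/2) exp(−SS/(2σ²)), so the posterior is Inverse-Gamma(α + n/2, β + SS/2) = Inverse-Gamma(5, 45.23).
The mode of Inverse-Gamma(a, b) is b/(a+1) = 45.23/6 ≈ 7.538.

σ̂²_MAP = 7.538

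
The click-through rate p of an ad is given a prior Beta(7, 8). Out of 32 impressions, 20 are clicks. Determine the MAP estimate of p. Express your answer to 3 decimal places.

Prior: Beta(7, 8).
Data: 20 successes in 32 trials. The binomial likelihood contributes p^20(1−p)^12, so the posterior is Beta(7+20, 8+12) = Beta(27, 20).
For Beta(a, b) with a, b > 1 the mode is (a−1)/(a+b−2) = 26/45 ≈ 0.578.

p̂_MAP = 0.578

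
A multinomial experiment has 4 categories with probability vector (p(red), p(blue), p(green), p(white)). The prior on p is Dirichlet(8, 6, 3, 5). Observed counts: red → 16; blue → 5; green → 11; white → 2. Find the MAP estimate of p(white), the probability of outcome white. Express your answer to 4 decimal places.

MAP estimate of p(white) = 0.1154

The posterior is Dirichlet(αᵢ + nᵢ) = Dirichlet(24, 11, 14, 7).
For a Dirichlet(a₁,…,a_K) with all aᵢ > 1, the mode has j-th component (aⱼ − 1)/(Σaᵢ − K).
Here Σaᵢ = 56 and K = 4, so p(white) = (7 − 1)/(56 − 4) = 6/52 ≈ 0.1154.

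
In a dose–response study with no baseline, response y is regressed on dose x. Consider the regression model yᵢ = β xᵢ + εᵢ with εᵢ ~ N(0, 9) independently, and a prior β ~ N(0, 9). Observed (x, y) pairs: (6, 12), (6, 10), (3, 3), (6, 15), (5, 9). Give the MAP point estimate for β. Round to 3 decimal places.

β̂_MAP = 1.930

log p(β | y) = −Σ(yᵢ − βxᵢ)²/(2·9) − β²/(2·9) + const.
Setting the derivative to zero: Σxᵢ(yᵢ − βxᵢ)/9 − β/9 = 0, so β = Σxᵢyᵢ / (Σxᵢ² + σ²/τ²).
Σxᵢyᵢ = 6·12 + 6·10 + 3·3 + 6·15 + 5·9 = 276; Σxᵢ² = 142; σ²/τ² = 1.
β̂_MAP = 276 / (142 + 1) = 276/143 ≈ 1.930.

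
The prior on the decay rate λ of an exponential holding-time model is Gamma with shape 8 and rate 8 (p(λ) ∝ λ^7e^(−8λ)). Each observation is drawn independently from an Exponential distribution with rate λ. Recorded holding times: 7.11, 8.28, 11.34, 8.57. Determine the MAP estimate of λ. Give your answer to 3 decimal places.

The Exponential(rate=λ) likelihood is ∝ λ^n e^(−λΣtᵢ). Here n = 4 and Σtᵢ = 7.11 + 8.28 + 11.34 + 8.57 = 35.30.
Posterior ∝ λ^7e^(−8λ) · λ^4e^(−35.30λ) = λ^11e^(−43.30λ), i.e. Gamma(12, 43.30).
Mode = (a−1)/b = 11/43.30 ≈ 0.254.

λ̂_MAP = 0.254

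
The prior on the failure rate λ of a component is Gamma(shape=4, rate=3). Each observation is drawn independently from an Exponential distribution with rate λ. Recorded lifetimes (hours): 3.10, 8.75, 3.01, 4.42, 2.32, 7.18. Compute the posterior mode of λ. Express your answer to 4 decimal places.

The Exponential(rate=λ) likelihood is ∝ λ^n e^(−λΣtᵢ). Here n = 6 and Σtᵢ = 3.10 + 8.75 + 3.01 + 4.42 + 2.32 + 7.18 = 28.78.
Posterior ∝ λ^3e^(−3λ) · λ^6e^(−28.78λ) = λ^9e^(−31.78λ), i.e. Gamma(10, 31.78).
Mode = (a−1)/b = 9/31.78 ≈ 0.2832.

λ̂_MAP = 0.2832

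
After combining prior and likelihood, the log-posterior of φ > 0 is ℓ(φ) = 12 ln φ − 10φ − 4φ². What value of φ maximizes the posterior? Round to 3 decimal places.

ℓ'(φ) = 12/φ − 10 − 8φ. Setting this to zero and multiplying by φ: 8φ² + 10φ − 12 = 0.
φ = (−10 + √(10² + 4·8·12)) / (2·8) = (−10 + √484) / 16 = (−10 + 22)/16 = 3/4.
ℓ''(φ) = −12/φ² − 8 < 0, confirming a maximum.

φ̂_MAP = 0.750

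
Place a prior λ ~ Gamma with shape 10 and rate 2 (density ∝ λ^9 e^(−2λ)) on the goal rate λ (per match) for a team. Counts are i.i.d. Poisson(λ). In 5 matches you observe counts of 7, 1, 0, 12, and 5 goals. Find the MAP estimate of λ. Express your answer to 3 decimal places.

Σxᵢ = 7+1+0+12+5 = 25, with n = 5.
Posterior ∝ λ^9e^(−2λ) · λ^25e^(−5λ) = λ^34e^(−7λ), i.e. Gamma(shape=35, rate=7).
The mode of a Gamma(a, b) with a ≥ 1 (shape–rate) is (a−1)/b = 34/7 ≈ 4.857.

λ̂_MAP = 4.857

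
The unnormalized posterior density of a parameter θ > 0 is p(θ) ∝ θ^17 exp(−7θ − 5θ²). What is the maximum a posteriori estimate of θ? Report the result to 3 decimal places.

θ̂_MAP = 1.000

ℓ'(θ) = 17/θ − 7 − 10θ. Setting this to zero and multiplying by θ: 10θ² + 7θ − 17 = 0.
θ = (−7 + √(7² + 4·10·17)) / (2·10) = (−7 + √729) / 20 = (−7 + 27)/20 = 1.
ℓ''(θ) = −17/θ² − 10 < 0, confirming a maximum.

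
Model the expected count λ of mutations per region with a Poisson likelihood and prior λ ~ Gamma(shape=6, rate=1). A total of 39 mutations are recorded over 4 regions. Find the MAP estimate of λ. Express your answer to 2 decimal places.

λ̂_MAP = 8.80

Σxᵢ = 39, n = 4.
Posterior ∝ λ^5e^(−1λ) · λ^39e^(−4λ) = λ^44e^(−5λ), i.e. Gamma(shape=45, rate=5).
The mode of a Gamma(a, b) with a ≥ 1 (shape–rate) is (a−1)/b = 44/5 ≈ 8.80.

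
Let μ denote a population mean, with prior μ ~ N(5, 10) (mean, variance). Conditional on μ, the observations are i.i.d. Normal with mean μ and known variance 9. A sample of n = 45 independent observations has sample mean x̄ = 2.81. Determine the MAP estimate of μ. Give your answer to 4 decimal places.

n = 45, x̄ = 2.81.
For a Normal prior and Normal likelihood with known variance, the posterior is Normal; its mode equals its mean, the precision-weighted average.
Prior precision 1/σ₀² = 1/10 = 0.1; data precision n/σ² = 45/9 = 5.
μ̂ = (0.1·5 + 5·2.81) / (0.1 + 5) = 14.55/5.1 = 97/34 ≈ 2.8529.

μ̂_MAP = 2.8529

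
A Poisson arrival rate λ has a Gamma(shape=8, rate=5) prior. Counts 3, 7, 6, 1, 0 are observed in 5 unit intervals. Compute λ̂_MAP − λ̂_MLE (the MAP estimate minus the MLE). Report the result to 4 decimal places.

Σxᵢ = 17. Posterior is Gamma(25, 10); MAP = (25−1)/10 = 24/10 ≈ 2.40000.
MLE = x̄ = 17/5 ≈ 3.40000.
Difference = 24/10 − 17/5 = -1 ≈ -1.0000.

MAP − MLE = -1.0000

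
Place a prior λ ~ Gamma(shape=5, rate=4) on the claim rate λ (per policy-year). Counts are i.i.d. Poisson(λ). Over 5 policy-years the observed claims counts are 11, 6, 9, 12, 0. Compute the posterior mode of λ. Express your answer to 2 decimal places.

λ̂_MAP = 4.67

Σxᵢ = 11+6+9+12+0 = 38, with n = 5.
Posterior ∝ λ^4e^(−4λ) · λ^38e^(−5λ) = λ^42e^(−9λ), i.e. Gamma(shape=43, rate=9).
The mode of a Gamma(a, b) with a ≥ 1 (shape–rate) is (a−1)/b = 42/9 ≈ 4.67.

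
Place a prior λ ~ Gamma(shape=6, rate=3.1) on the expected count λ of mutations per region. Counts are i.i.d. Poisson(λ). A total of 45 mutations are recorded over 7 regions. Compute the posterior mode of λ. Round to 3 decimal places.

λ̂_MAP = 4.950

Σxᵢ = 45, n = 7.
Posterior ∝ λ^5e^(−3.1λ) · λ^45e^(−7λ) = λ^50e^(−10.1λ), i.e. Gamma(shape=51, rate=10.1).
The mode of a Gamma(a, b) with a ≥ 1 (shape–rate) is (a−1)/b = 50/10.1 ≈ 4.950.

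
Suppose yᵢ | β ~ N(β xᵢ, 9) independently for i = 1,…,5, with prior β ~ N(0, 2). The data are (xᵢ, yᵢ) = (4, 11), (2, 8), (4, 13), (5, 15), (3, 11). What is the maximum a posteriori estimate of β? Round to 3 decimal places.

log p(β | y) = −Σ(yᵢ − βxᵢ)²/(2·9) − β²/(2·2) + const.
Setting the derivative to zero: Σxᵢ(yᵢ − βxᵢ)/9 − β/2 = 0, so β = Σxᵢyᵢ / (Σxᵢ² + σ²/τ²).
Σxᵢyᵢ = 4·11 + 2·8 + 4·13 + 5·15 + 3·11 = 220; Σxᵢ² = 70; σ²/τ² = 4.5.
β̂_MAP = 220 / (70 + 4.5) = 220/74.5 ≈ 2.953.

β̂_MAP = 2.953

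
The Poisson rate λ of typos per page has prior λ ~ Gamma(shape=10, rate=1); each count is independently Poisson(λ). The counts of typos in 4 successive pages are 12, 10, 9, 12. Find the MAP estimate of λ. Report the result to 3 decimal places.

λ̂_MAP = 10.400

Σxᵢ = 12+10+9+12 = 43, with n = 4.
Posterior ∝ λ^9e^(−1λ) · λ^43e^(−4λ) = λ^52e^(−5λ), i.e. Gamma(shape=53, rate=5).
The mode of a Gamma(a, b) with a ≥ 1 (shape–rate) is (a−1)/b = 52/5 ≈ 10.400.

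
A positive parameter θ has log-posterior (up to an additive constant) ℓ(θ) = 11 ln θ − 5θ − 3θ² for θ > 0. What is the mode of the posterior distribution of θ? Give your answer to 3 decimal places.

ℓ'(θ) = 11/θ − 5 − 6θ. Setting this to zero and multiplying by θ: 6θ² + 5θ − 11 = 0.
θ = (−5 + √(5² + 4·6·11)) / (2·6) = (−5 + √289) / 12 = (−5 + 17)/12 = 1.
ℓ''(θ) = −11/θ² − 6 < 0, confirming a maximum.

θ̂_MAP = 1.000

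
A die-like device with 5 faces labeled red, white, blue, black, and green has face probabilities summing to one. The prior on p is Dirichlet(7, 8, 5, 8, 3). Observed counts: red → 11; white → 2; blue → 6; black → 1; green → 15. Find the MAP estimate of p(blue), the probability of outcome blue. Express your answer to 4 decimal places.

MAP estimate of p(blue) = 0.1639

The posterior is Dirichlet(αᵢ + nᵢ) = Dirichlet(18, 10, 11, 9, 18).
For a Dirichlet(a₁,…,a_K) with all aᵢ > 1, the mode has j-th component (aⱼ − 1)/(Σaᵢ − K).
Here Σaᵢ = 66 and K = 5, so p(blue) = (11 − 1)/(66 − 5) = 10/61 ≈ 0.1639.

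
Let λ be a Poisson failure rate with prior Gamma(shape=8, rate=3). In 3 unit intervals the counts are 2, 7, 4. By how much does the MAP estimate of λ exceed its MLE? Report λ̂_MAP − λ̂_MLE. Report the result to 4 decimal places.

Σxᵢ = 13. Posterior is Gamma(21, 6); MAP = (21−1)/6 = 20/6 ≈ 3.33333.
MLE = x̄ = 13/3 ≈ 4.33333.
Difference = 20/6 − 13/3 = -1 ≈ -1.0000.

MAP − MLE = -1.0000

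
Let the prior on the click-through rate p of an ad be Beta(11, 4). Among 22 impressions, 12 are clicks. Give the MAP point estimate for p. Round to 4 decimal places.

Prior: Beta(11, 4).
Data: 12 successes in 22 trials. The binomial likelihood contributes p^12(1−p)^10, so the posterior is Beta(11+12, 4+10) = Beta(23, 14).
For Beta(a, b) with a, b > 1 the mode is (a−1)/(a+b−2) = 22/35 ≈ 0.6286.

p̂_MAP = 0.6286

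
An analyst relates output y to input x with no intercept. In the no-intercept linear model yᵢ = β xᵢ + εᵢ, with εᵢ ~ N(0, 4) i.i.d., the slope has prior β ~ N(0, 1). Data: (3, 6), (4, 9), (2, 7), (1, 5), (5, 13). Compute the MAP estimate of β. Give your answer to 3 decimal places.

log p(β | y) = −Σ(yᵢ − βxᵢ)²/(2·4) − β²/(2·1) + const.
Setting the derivative to zero: Σxᵢ(yᵢ − βxᵢ)/4 − β/1 = 0, so β = Σxᵢyᵢ / (Σxᵢ² + σ²/τ²).
Σxᵢyᵢ = 3·6 + 4·9 + 2·7 + 1·5 + 5·13 = 138; Σxᵢ² = 55; σ²/τ² = 4.
β̂_MAP = 138 / (55 + 4) = 138/59 ≈ 2.339.

β̂_MAP = 2.339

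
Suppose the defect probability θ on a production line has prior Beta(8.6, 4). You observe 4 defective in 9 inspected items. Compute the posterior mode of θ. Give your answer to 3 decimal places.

Prior: Beta(8.6, 4).
Data: 4 successes in 9 trials. The binomial likelihood contributes θ^4(1−θ)^5, so the posterior is Beta(8.6+4, 4+5) = Beta(12.6, 9).
For Beta(a, b) with a, b > 1 the mode is (a−1)/(a+b−2) = 11.6/19.6 ≈ 0.592.

θ̂_MAP = 0.592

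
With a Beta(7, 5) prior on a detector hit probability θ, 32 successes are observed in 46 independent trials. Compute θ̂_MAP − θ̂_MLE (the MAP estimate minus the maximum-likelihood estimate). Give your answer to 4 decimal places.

Posterior is Beta(39, 19); MAP = (39−1)/(58−2) = 38/56 ≈ 0.67857.
MLE ignores the prior: θ̂_MLE = k/n = 32/46 ≈ 0.69565.
Difference = 38/56 − 32/46 = -11/644 ≈ -0.0171.

MAP − MLE = -0.0171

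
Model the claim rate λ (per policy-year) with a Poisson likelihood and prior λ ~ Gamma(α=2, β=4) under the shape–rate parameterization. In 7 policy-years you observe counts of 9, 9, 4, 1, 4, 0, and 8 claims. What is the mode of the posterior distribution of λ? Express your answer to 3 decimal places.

Σxᵢ = 9+9+4+1+4+0+8 = 35, with n = 7.
Posterior ∝ λe^(−4λ) · λ^35e^(−7λ) = λ^36e^(−11λ), i.e. Gamma(shape=37, rate=11).
The mode of a Gamma(a, b) with a ≥ 1 (shape–rate) is (a−1)/b = 36/11 ≈ 3.273.

λ̂_MAP = 3.273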